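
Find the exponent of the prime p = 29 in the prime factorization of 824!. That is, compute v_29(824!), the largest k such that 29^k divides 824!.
v_29(824!) = 28

Legendre's formula: v_p(n!) = Σ_{k ≥ 1} ⌊n / p^k⌋. For p = 29, n = 824, the terms are:
  ⌊824/29^1⌋ = ⌊824/29⌋ = 28
(the next term ⌊824/29^2⌋ = 0, terminating the sum). Summing: v_29(824!) = 28 = 28.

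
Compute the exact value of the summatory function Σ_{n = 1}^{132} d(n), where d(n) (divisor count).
Σ_{n ≤ 132} d(n) = 671

Compute d(n) for each 1 ≤ n ≤ 132: d(1) = 1, d(2) = 2, d(3) = 2, d(4) = 3, d(5) = 2, d(6) = 4, d(7) = 2, d(8) = 4, d(9) = 3, d(10) = 4, d(11) = 2, d(12) = 6, d(13) = 2, d(14) = 4, d(15) = 4, d(16) = 5, d(17) = 2, d(18) = 6, d(19) = 2, d(20) = 6, d(21) = 4, d(22) = 4, d(23) = 2, d(24) = 8, d(25) = 3, d(26) = 4, d(27) = 4, d(28) = 6, d(29) = 2, d(30) = 8, d(31) = 2, d(32) = 6, d(33) = 4, d(34) = 4, d(35) = 4, d(36) = 9, d(37) = 2, d(38) = 4, d(39) = 4, d(40) = 8, d(41) = 2, d(42) = 8, d(43) = 2, d(44) = 6, d(45) = 6, d(46) = 4, d(47) = 2, d(48) = 10, d(49) = 3, d(50) = 6, d(51) = 4, d(52) = 6, d(53) = 2, d(54) = 8, d(55) = 4, d(56) = 8, d(57) = 4, d(58) = 4, d(59) = 2, d(60) = 12, d(61) = 2, d(62) = 4, d(63) = 6, d(64) = 7, d(65) = 4, d(66) = 8, d(67) = 2, d(68) = 6, d(69) = 4, d(70) = 8, d(71) = 2, d(72) = 12, d(73) = 2, d(74) = 4, d(75) = 6, d(76) = 6, d(77) = 4, d(78) = 8, d(79) = 2, d(80) = 10, d(81) = 5, d(82) = 4, d(83) = 2, d(84) = 12, d(85) = 4, d(86) = 4, d(87) = 4, d(88) = 8, d(89) = 2, d(90) = 12, d(91) = 4, d(92) = 6, d(93) = 4, d(94) = 4, d(95) = 4, d(96) = 12, d(97) = 2, d(98) = 6, d(99) = 6, d(100) = 9, d(101) = 2, d(102) = 8, d(103) = 2, d(104) = 8, d(105) = 8, d(106) = 4, d(107) = 2, d(108) = 12, d(109) = 2, d(110) = 8, d(111) = 4, d(112) = 10, d(113) = 2, d(114) = 8, d(115) = 4, d(116) = 6, d(117) = 6, d(118) = 4, d(119) = 4, d(120) = 16, d(121) = 3, d(122) = 4, d(123) = 4, d(124) = 6, d(125) = 4, d(126) = 12, d(127) = 2, d(128) = 8, d(129) = 4, d(130) = 8, d(131) = 2, d(132) = 12. Summing all 132 values: 671. (Dirichlet's divisor formula: Σ_{n ≤ x} d(n) = x ln(x) + (2γ − 1) x + O(√x). For x = 132, the asymptotic estimate is ≈ 664.91.)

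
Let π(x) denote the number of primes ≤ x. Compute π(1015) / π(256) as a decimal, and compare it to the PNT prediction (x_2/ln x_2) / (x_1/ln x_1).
π(1015)/π(256) = 170/54 ≈ 3.1481;  PNT prediction ≈ 3.1759.

π(256) = 54 and π(1015) = 170, so π(1015)/π(256) ≈ 3.1481. The PNT-predicted ratio is (1015/ln(1015)) / (256/ln(256)) ≈ 3.1759. The two agree to within a few percent, as expected.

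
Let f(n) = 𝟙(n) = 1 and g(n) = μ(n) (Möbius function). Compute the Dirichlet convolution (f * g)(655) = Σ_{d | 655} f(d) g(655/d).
(𝟙 * μ)(655) = 0

Divisors of 655: [1, 5, 131, 655]. For each d | 655:
  d = 1: 𝟙(1) · μ(655/1) = 1 · 1 = 1
  d = 5: 𝟙(5) · μ(655/5) = 1 · -1 = -1
  d = 131: 𝟙(131) · μ(655/131) = 1 · -1 = -1
  d = 655: 𝟙(655) · μ(655/655) = 1 · 1 = 1
Summing: (𝟙 * μ)(655) = 1 + -1 + -1 + 1 = 0.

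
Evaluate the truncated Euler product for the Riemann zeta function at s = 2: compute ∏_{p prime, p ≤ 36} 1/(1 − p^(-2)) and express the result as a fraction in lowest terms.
∏ = 82920037520482019/50722704772300800

The primes p ≤ 36 are [2, 3, 5, 7, 11, 13, 17, 19, 23, 29, 31]. For each prime, (1 − 1/p^2)^(-1) = p^2 / (p^2 − 1). The product is (1 − 1/2^2)^(-1), (1 − 1/3^2)^(-1), (1 − 1/5^2)^(-1), (1 − 1/7^2)^(-1), (1 − 1/11^2)^(-1), (1 − 1/13^2)^(-1), (1 − 1/17^2)^(-1), (1 − 1/19^2)^(-1), (1 − 1/23^2)^(-1), (1 − 1/29^2)^(-1), (1 − 1/31^2)^(-1) = ∏ p^2 / (p^2 − 1) = 82920037520482019/50722704772300800.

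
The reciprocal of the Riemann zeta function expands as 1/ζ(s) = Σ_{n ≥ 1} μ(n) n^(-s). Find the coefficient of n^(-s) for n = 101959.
μ(101959) = 1

Factor n = 101959 = 11 · 13 · 23 · 31. μ(n) = 0 if any exponent ≥ 2 (not squarefree); otherwise μ(n) = (−1)^{ω(n)} where ω(n) is the number of distinct prime factors. Applying: μ(101959) = 1.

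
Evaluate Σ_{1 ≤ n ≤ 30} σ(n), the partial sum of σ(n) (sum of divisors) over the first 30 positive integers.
Σ_{n ≤ 30} σ(n) = 762

Compute σ(n) for each 1 ≤ n ≤ 30: σ(1) = 1, σ(2) = 3, σ(3) = 4, σ(4) = 7, σ(5) = 6, σ(6) = 12, σ(7) = 8, σ(8) = 15, σ(9) = 13, σ(10) = 18, σ(11) = 12, σ(12) = 28, σ(13) = 14, σ(14) = 24, σ(15) = 24, σ(16) = 31, σ(17) = 18, σ(18) = 39, σ(19) = 20, σ(20) = 42, σ(21) = 32, σ(22) = 36, σ(23) = 24, σ(24) = 60, σ(25) = 31, σ(26) = 42, σ(27) = 40, σ(28) = 56, σ(29) = 30, σ(30) = 72. Summing all 30 values: 762. (Average order: Σ_{n ≤ x} σ(n) ~ (π²/12) x². For x = 30, (π²/12)·30² ≈ 740.22.)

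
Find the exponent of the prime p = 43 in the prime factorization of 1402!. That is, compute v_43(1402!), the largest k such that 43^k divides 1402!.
v_43(1402!) = 32

Legendre's formula: v_p(n!) = Σ_{k ≥ 1} ⌊n / p^k⌋. For p = 43, n = 1402, the terms are:
  ⌊1402/43^1⌋ = ⌊1402/43⌋ = 32
(the next term ⌊1402/43^2⌋ = 0, terminating the sum). Summing: v_43(1402!) = 32 = 32.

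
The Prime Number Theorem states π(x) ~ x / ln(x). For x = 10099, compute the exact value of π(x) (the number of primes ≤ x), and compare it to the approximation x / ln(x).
π(10099) = 1240;  x/ln(x) ≈ 1095.31;  relative error ≈ 11.67%.

Directly count primes up to 10099: π(10099) = 1240. The PNT approximation gives 10099/ln(10099) ≈ 10099/9.22019 ≈ 1095.31. Relative error (π(x) − x/ln(x)) / π(x) ≈ 11.67%; the approximation is known to undercount slightly (Li(x) is a better estimate).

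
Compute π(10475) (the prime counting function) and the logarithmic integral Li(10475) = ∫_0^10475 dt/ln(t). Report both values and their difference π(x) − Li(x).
π(10475) = 1281;  Li(10475) ≈ 1297.58;  π(x) − Li(x) ≈ -16.58.

Direct count of primes ≤ 10475 gives π(10475) = 1281. Numerical evaluation of the logarithmic integral gives Li(10475) ≈ 1297.58. The difference π(x) − Li(x) ≈ -16.58 is typically negative for small/moderate x (Li(x) overestimates), though Littlewood's theorem shows this sign changes infinitely often.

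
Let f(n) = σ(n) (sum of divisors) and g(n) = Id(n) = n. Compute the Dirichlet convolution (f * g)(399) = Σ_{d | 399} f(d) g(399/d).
(σ * Id)(399) = 4095

Divisors of 399: [1, 3, 7, 19, 21, 57, 133, 399]. For each d | 399:
  d = 1: σ(1) · Id(399/1) = 1 · 399 = 399
  d = 3: σ(3) · Id(399/3) = 4 · 133 = 532
  d = 7: σ(7) · Id(399/7) = 8 · 57 = 456
  d = 19: σ(19) · Id(399/19) = 20 · 21 = 420
  d = 21: σ(21) · Id(399/21) = 32 · 19 = 608
  d = 57: σ(57) · Id(399/57) = 80 · 7 = 560
  d = 133: σ(133) · Id(399/133) = 160 · 3 = 480
  d = 399: σ(399) · Id(399/399) = 640 · 1 = 640
Summing: (σ * Id)(399) = 399 + 532 + 456 + 420 + 608 + 560 + 480 + 640 = 4095.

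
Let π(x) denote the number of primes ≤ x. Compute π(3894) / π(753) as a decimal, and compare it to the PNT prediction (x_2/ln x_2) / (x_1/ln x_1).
π(3894)/π(753) = 539/133 ≈ 4.0526;  PNT prediction ≈ 4.1435.

π(753) = 133 and π(3894) = 539, so π(3894)/π(753) ≈ 4.0526. The PNT-predicted ratio is (3894/ln(3894)) / (753/ln(753)) ≈ 4.1435. The two agree to within a few percent, as expected.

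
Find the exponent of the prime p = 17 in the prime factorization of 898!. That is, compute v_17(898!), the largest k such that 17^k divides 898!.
v_17(898!) = 55

Legendre's formula: v_p(n!) = Σ_{k ≥ 1} ⌊n / p^k⌋. For p = 17, n = 898, the terms are:
  ⌊898/17^1⌋ = ⌊898/17⌋ = 52
  ⌊898/17^2⌋ = ⌊898/289⌋ = 3
(the next term ⌊898/17^3⌋ = 0, terminating the sum). Summing: v_17(898!) = 52 + 3 = 55.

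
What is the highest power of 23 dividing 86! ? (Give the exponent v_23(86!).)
v_23(86!) = 3

Legendre's formula: v_p(n!) = Σ_{k ≥ 1} ⌊n / p^k⌋. For p = 23, n = 86, the terms are:
  ⌊86/23^1⌋ = ⌊86/23⌋ = 3
(the next term ⌊86/23^2⌋ = 0, terminating the sum). Summing: v_23(86!) = 3 = 3.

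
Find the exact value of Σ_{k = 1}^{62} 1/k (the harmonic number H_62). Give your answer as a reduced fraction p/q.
H_62 = 928551009361054917576341971/197044480683803711251893600

Direct summation: H_62 = 1 + 1/2 + ... + 1/62. The least common denominator is lcm(1, ..., 62) = 591133442051411133755680800; over this denominator the numerator is 591133442051411133755680800 + 295566721025705566877840400 + 197044480683803711251893600 + 147783360512852783438920200 + 118226688410282226751136160 + 98522240341901855625946800 + 84447634578773019107954400 + 73891680256426391719460100 + 65681493561267903750631200 + 59113344205141113375568080 + 53739403822855557614152800 + 49261120170950927812973400 + 45471803234723933365821600 + 42223817289386509553977200 + 39408896136760742250378720 + 36945840128213195859730050 + 34772555414788890220922400 + 32840746780633951875315600 + 31112286423758480723983200 + 29556672102570556687784040 + 28149211526257673035984800 + 26869701911427778807076400 + 25701454002235266685029600 + 24630560085475463906486700 + 23645337682056445350227232 + 22735901617361966682910800 + 21893831187089301250210400 + 21111908644693254776988600 + 20383911794876245991575200 + 19704448068380371125189360 + 19068820711335843024376800 + 18472920064106597929865025 + 17913134607618519204717600 + 17386277707394445110461200 + 16889526915754603821590880 + 16420373390316975937657800 + 15976579514903003615018400 + 15556143211879240361991600 + 15157267744907977788607200 + 14778336051285278343892020 + 14417888830522222774528800 + 14074605763128836517992400 + 13747289350032817064085600 + 13434850955713889403538200 + 13136298712253580750126240 + 12850727001117633342514800 + 12577307277689598590546400 + 12315280042737731953243350 + 12063947796967574158279200 + 11822668841028222675113616 + 11590851804929630073640800 + 11367950808680983341455400 + 11153461170781342146333600 + 10946915593544650625105200 + 10747880764571111522830560 + 10555954322346627388494300 + 10370762141252826907994400 + 10191955897438122995787600 + 10019210882227307351791200 + 9852224034190185562594680 + 9690712164777231700912800 + 9534410355667921512188400 = 2785653028083164752729025913, so H_62 = 2785653028083164752729025913/591133442051411133755680800; reducing by gcd(2785653028083164752729025913, 591133442051411133755680800) = 3 gives 928551009361054917576341971/197044480683803711251893600 ≈ 4.71239. (The PNT-adjacent estimate ln(62) + γ ≈ 4.70435 matches within O(1/n).)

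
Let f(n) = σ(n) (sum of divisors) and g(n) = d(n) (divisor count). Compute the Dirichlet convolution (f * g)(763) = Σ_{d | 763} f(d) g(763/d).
(σ * d)(763) = 1120

Divisors of 763: [1, 7, 109, 763]. For each d | 763:
  d = 1: σ(1) · d(763/1) = 1 · 4 = 4
  d = 7: σ(7) · d(763/7) = 8 · 2 = 16
  d = 109: σ(109) · d(763/109) = 110 · 2 = 220
  d = 763: σ(763) · d(763/763) = 880 · 1 = 880
Summing: (σ * d)(763) = 4 + 16 + 220 + 880 = 1120.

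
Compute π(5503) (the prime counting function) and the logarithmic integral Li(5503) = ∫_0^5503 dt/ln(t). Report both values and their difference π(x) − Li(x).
π(5503) = 727;  Li(5503) ≈ 743.00;  π(x) − Li(x) ≈ -16.00.

Direct count of primes ≤ 5503 gives π(5503) = 727. Numerical evaluation of the logarithmic integral gives Li(5503) ≈ 743.00. The difference π(x) − Li(x) ≈ -16.00 is typically negative for small/moderate x (Li(x) overestimates), though Littlewood's theorem shows this sign changes infinitely often.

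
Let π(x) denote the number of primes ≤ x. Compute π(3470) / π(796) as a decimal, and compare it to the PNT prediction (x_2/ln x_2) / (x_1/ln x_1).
π(3470)/π(796) = 487/138 ≈ 3.5290;  PNT prediction ≈ 3.5720.

π(796) = 138 and π(3470) = 487, so π(3470)/π(796) ≈ 3.5290. The PNT-predicted ratio is (3470/ln(3470)) / (796/ln(796)) ≈ 3.5720. The two agree to within a few percent, as expected.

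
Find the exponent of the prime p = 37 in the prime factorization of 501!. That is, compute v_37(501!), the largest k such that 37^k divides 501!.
v_37(501!) = 13

Legendre's formula: v_p(n!) = Σ_{k ≥ 1} ⌊n / p^k⌋. For p = 37, n = 501, the terms are:
  ⌊501/37^1⌋ = ⌊501/37⌋ = 13
(the next term ⌊501/37^2⌋ = 0, terminating the sum). Summing: v_37(501!) = 13 = 13.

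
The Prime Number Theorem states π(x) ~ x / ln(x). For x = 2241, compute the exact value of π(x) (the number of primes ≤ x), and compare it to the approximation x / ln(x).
π(2241) = 333;  x/ln(x) ≈ 290.49;  relative error ≈ 12.77%.

Directly count primes up to 2241: π(2241) = 333. The PNT approximation gives 2241/ln(2241) ≈ 2241/7.71468 ≈ 290.49. Relative error (π(x) − x/ln(x)) / π(x) ≈ 12.77%; the approximation is known to undercount slightly (Li(x) is a better estimate).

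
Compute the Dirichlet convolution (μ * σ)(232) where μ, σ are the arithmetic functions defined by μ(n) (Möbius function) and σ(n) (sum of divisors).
(μ * σ)(232) = 232

Divisors of 232: [1, 2, 4, 8, 29, 58, 116, 232]. For each d | 232:
  d = 1: μ(1) · σ(232/1) = 1 · 450 = 450
  d = 2: μ(2) · σ(232/2) = -1 · 210 = -210
  d = 4: μ(4) · σ(232/4) = 0 · 90 = 0
  d = 8: μ(8) · σ(232/8) = 0 · 30 = 0
  d = 29: μ(29) · σ(232/29) = -1 · 15 = -15
  d = 58: μ(58) · σ(232/58) = 1 · 7 = 7
  d = 116: μ(116) · σ(232/116) = 0 · 3 = 0
  d = 232: μ(232) · σ(232/232) = 0 · 1 = 0
Summing: (μ * σ)(232) = 450 + -210 + 0 + 0 + -15 + 7 + 0 + 0 = 232.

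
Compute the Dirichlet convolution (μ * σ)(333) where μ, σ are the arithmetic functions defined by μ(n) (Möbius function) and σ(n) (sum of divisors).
(μ * σ)(333) = 333

Divisors of 333: [1, 3, 9, 37, 111, 333]. For each d | 333:
  d = 1: μ(1) · σ(333/1) = 1 · 494 = 494
  d = 3: μ(3) · σ(333/3) = -1 · 152 = -152
  d = 9: μ(9) · σ(333/9) = 0 · 38 = 0
  d = 37: μ(37) · σ(333/37) = -1 · 13 = -13
  d = 111: μ(111) · σ(333/111) = 1 · 4 = 4
  d = 333: μ(333) · σ(333/333) = 0 · 1 = 0
Summing: (μ * σ)(333) = 494 + -152 + 0 + -13 + 4 + 0 = 333.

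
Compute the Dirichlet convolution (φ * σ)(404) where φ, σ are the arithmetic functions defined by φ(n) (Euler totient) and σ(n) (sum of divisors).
(φ * σ)(404) = 2424

Divisors of 404: [1, 2, 4, 101, 202, 404]. For each d | 404:
  d = 1: φ(1) · σ(404/1) = 1 · 714 = 714
  d = 2: φ(2) · σ(404/2) = 1 · 306 = 306
  d = 4: φ(4) · σ(404/4) = 2 · 102 = 204
  d = 101: φ(101) · σ(404/101) = 100 · 7 = 700
  d = 202: φ(202) · σ(404/202) = 100 · 3 = 300
  d = 404: φ(404) · σ(404/404) = 200 · 1 = 200
Summing: (φ * σ)(404) = 714 + 306 + 204 + 700 + 300 + 200 = 2424.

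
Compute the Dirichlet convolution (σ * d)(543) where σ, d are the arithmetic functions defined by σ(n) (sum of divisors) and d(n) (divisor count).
(σ * d)(543) = 1104

Divisors of 543: [1, 3, 181, 543]. For each d | 543:
  d = 1: σ(1) · d(543/1) = 1 · 4 = 4
  d = 3: σ(3) · d(543/3) = 4 · 2 = 8
  d = 181: σ(181) · d(543/181) = 182 · 2 = 364
  d = 543: σ(543) · d(543/543) = 728 · 1 = 728
Summing: (σ * d)(543) = 4 + 8 + 364 + 728 = 1104.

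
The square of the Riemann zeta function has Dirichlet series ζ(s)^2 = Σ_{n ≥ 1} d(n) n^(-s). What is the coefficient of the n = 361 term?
d(361) = 3

ζ(s)^2 = (Σ 1/m^s)(Σ 1/k^s). The coefficient of 1/n^s in the product is the number of ordered pairs (m, k) with mk = n, which equals d(n). For n = 361, divisors are [1, 19, 361], so d(361) = 3.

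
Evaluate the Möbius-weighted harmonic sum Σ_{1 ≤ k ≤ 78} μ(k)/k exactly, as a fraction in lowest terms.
Σ μ(k)/k = -34226814962907926308826941/2715312039949934943374754898

Values of μ(k) for 1 ≤ k ≤ 78: μ(1) = 1, μ(2) = -1, μ(3) = -1, μ(5) = -1, μ(6) = 1, μ(7) = -1, μ(10) = 1, μ(11) = -1, μ(13) = -1, μ(14) = 1, μ(15) = 1, μ(17) = -1, μ(19) = -1, μ(21) = 1, μ(22) = 1, μ(23) = -1, μ(26) = 1, μ(29) = -1, μ(30) = -1, μ(31) = -1, μ(33) = 1, μ(34) = 1, μ(35) = 1, μ(37) = -1, μ(38) = 1, μ(39) = 1, μ(41) = -1, μ(42) = -1, μ(43) = -1, μ(46) = 1, μ(47) = -1, μ(51) = 1, μ(53) = -1, μ(55) = 1, μ(57) = 1, μ(58) = 1, μ(59) = -1, μ(61) = -1, μ(62) = 1, μ(65) = 1, μ(66) = -1, μ(67) = -1, μ(69) = 1, μ(70) = -1, μ(71) = -1, μ(73) = -1, μ(74) = 1, μ(77) = 1, μ(78) = -1, with μ = 0 on non-squarefree integers. Summing μ(k)/k for k where μ(k) ≠ 0 gives -34226814962907926308826941/2715312039949934943374754898 ≈ -0.0126. (PNT ⟺ this sum → 0 as n → ∞.)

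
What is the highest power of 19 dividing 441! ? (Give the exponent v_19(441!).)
v_19(441!) = 24

Legendre's formula: v_p(n!) = Σ_{k ≥ 1} ⌊n / p^k⌋. For p = 19, n = 441, the terms are:
  ⌊441/19^1⌋ = ⌊441/19⌋ = 23
  ⌊441/19^2⌋ = ⌊441/361⌋ = 1
(the next term ⌊441/19^3⌋ = 0, terminating the sum). Summing: v_19(441!) = 23 + 1 = 24.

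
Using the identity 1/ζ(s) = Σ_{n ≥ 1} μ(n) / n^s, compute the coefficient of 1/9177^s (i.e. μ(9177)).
μ(9177) = 1

Factor n = 9177 = 3 · 7 · 19 · 23. μ(n) = 0 if any exponent ≥ 2 (not squarefree); otherwise μ(n) = (−1)^{ω(n)} where ω(n) is the number of distinct prime factors. Applying: μ(9177) = 1.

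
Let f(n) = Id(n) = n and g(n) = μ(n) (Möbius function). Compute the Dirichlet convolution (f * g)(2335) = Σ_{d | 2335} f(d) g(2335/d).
(Id * μ)(2335) = 1864

Divisors of 2335: [1, 5, 467, 2335]. For each d | 2335:
  d = 1: Id(1) · μ(2335/1) = 1 · 1 = 1
  d = 5: Id(5) · μ(2335/5) = 5 · -1 = -5
  d = 467: Id(467) · μ(2335/467) = 467 · -1 = -467
  d = 2335: Id(2335) · μ(2335/2335) = 2335 · 1 = 2335
Summing: (Id * μ)(2335) = 1 + -5 + -467 + 2335 = 1864.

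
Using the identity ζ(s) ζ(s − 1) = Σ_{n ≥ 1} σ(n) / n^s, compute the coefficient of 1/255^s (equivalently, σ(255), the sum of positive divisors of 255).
σ(255) = 432

In the product (Σ m^0/m^s)(Σ k / k^s) = Σ (Σ_{d | n} d) / n^s, the coefficient of 1/n^s is σ(n) = Σ_{d | n} d. For n = 255, divisors are [1, 3, 5, 15, 17, 51, 85, 255]; summing: σ(255) = 432.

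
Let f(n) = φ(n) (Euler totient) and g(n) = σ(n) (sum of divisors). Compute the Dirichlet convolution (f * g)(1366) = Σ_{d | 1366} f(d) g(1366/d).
(φ * σ)(1366) = 5464

Divisors of 1366: [1, 2, 683, 1366]. For each d | 1366:
  d = 1: φ(1) · σ(1366/1) = 1 · 2052 = 2052
  d = 2: φ(2) · σ(1366/2) = 1 · 684 = 684
  d = 683: φ(683) · σ(1366/683) = 682 · 3 = 2046
  d = 1366: φ(1366) · σ(1366/1366) = 682 · 1 = 682
Summing: (φ * σ)(1366) = 2052 + 684 + 2046 + 682 = 5464.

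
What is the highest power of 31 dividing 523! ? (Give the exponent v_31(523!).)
v_31(523!) = 16

Legendre's formula: v_p(n!) = Σ_{k ≥ 1} ⌊n / p^k⌋. For p = 31, n = 523, the terms are:
  ⌊523/31^1⌋ = ⌊523/31⌋ = 16
(the next term ⌊523/31^2⌋ = 0, terminating the sum). Summing: v_31(523!) = 16 = 16.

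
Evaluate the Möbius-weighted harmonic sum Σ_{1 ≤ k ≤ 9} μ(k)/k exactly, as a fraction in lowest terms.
Σ μ(k)/k = -1/105

Values of μ(k) for 1 ≤ k ≤ 9: μ(1) = 1, μ(2) = -1, μ(3) = -1, μ(5) = -1, μ(6) = 1, μ(7) = -1, with μ = 0 on non-squarefree integers. Summing μ(k)/k for k where μ(k) ≠ 0 gives -1/105 ≈ -0.0095. (PNT ⟺ this sum → 0 as n → ∞.)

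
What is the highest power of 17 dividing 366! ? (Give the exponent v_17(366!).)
v_17(366!) = 22

Legendre's formula: v_p(n!) = Σ_{k ≥ 1} ⌊n / p^k⌋. For p = 17, n = 366, the terms are:
  ⌊366/17^1⌋ = ⌊366/17⌋ = 21
  ⌊366/17^2⌋ = ⌊366/289⌋ = 1
(the next term ⌊366/17^3⌋ = 0, terminating the sum). Summing: v_17(366!) = 21 + 1 = 22.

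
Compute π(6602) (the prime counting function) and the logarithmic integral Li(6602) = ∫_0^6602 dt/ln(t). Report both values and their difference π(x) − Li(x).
π(6602) = 853;  Li(6602) ≈ 869.23;  π(x) − Li(x) ≈ -16.23.

Direct count of primes ≤ 6602 gives π(6602) = 853. Numerical evaluation of the logarithmic integral gives Li(6602) ≈ 869.23. The difference π(x) − Li(x) ≈ -16.23 is typically negative for small/moderate x (Li(x) overestimates), though Littlewood's theorem shows this sign changes infinitely often.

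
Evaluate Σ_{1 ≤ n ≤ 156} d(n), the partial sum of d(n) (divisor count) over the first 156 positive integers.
Σ_{n ≤ 156} d(n) = 820

Compute d(n) for each 1 ≤ n ≤ 156: d(1) = 1, d(2) = 2, d(3) = 2, d(4) = 3, d(5) = 2, d(6) = 4, d(7) = 2, d(8) = 4, d(9) = 3, d(10) = 4, d(11) = 2, d(12) = 6, d(13) = 2, d(14) = 4, d(15) = 4, d(16) = 5, d(17) = 2, d(18) = 6, d(19) = 2, d(20) = 6, d(21) = 4, d(22) = 4, d(23) = 2, d(24) = 8, d(25) = 3, d(26) = 4, d(27) = 4, d(28) = 6, d(29) = 2, d(30) = 8, d(31) = 2, d(32) = 6, d(33) = 4, d(34) = 4, d(35) = 4, d(36) = 9, d(37) = 2, d(38) = 4, d(39) = 4, d(40) = 8, d(41) = 2, d(42) = 8, d(43) = 2, d(44) = 6, d(45) = 6, d(46) = 4, d(47) = 2, d(48) = 10, d(49) = 3, d(50) = 6, d(51) = 4, d(52) = 6, d(53) = 2, d(54) = 8, d(55) = 4, d(56) = 8, d(57) = 4, d(58) = 4, d(59) = 2, d(60) = 12, d(61) = 2, d(62) = 4, d(63) = 6, d(64) = 7, d(65) = 4, d(66) = 8, d(67) = 2, d(68) = 6, d(69) = 4, d(70) = 8, d(71) = 2, d(72) = 12, d(73) = 2, d(74) = 4, d(75) = 6, d(76) = 6, d(77) = 4, d(78) = 8, d(79) = 2, d(80) = 10, d(81) = 5, d(82) = 4, d(83) = 2, d(84) = 12, d(85) = 4, d(86) = 4, d(87) = 4, d(88) = 8, d(89) = 2, d(90) = 12, d(91) = 4, d(92) = 6, d(93) = 4, d(94) = 4, d(95) = 4, d(96) = 12, d(97) = 2, d(98) = 6, d(99) = 6, d(100) = 9, d(101) = 2, d(102) = 8, d(103) = 2, d(104) = 8, d(105) = 8, d(106) = 4, d(107) = 2, d(108) = 12, d(109) = 2, d(110) = 8, d(111) = 4, d(112) = 10, d(113) = 2, d(114) = 8, d(115) = 4, d(116) = 6, d(117) = 6, d(118) = 4, d(119) = 4, d(120) = 16, d(121) = 3, d(122) = 4, d(123) = 4, d(124) = 6, d(125) = 4, d(126) = 12, d(127) = 2, d(128) = 8, d(129) = 4, d(130) = 8, d(131) = 2, d(132) = 12, d(133) = 4, d(134) = 4, d(135) = 8, d(136) = 8, d(137) = 2, d(138) = 8, d(139) = 2, d(140) = 12, d(141) = 4, d(142) = 4, d(143) = 4, d(144) = 15, d(145) = 4, d(146) = 4, d(147) = 6, d(148) = 6, d(149) = 2, d(150) = 12, d(151) = 2, d(152) = 8, d(153) = 6, d(154) = 8, d(155) = 4, d(156) = 12. Summing all 156 values: 820. (Dirichlet's divisor formula: Σ_{n ≤ x} d(n) = x ln(x) + (2γ − 1) x + O(√x). For x = 156, the asymptotic estimate is ≈ 811.87.)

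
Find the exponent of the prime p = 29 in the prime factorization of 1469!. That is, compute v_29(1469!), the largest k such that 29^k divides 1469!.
v_29(1469!) = 51

Legendre's formula: v_p(n!) = Σ_{k ≥ 1} ⌊n / p^k⌋. For p = 29, n = 1469, the terms are:
  ⌊1469/29^1⌋ = ⌊1469/29⌋ = 50
  ⌊1469/29^2⌋ = ⌊1469/841⌋ = 1
(the next term ⌊1469/29^3⌋ = 0, terminating the sum). Summing: v_29(1469!) = 50 + 1 = 51.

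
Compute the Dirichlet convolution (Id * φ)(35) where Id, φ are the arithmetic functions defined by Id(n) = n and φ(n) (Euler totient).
(Id * φ)(35) = 117

Divisors of 35: [1, 5, 7, 35]. For each d | 35:
  d = 1: Id(1) · φ(35/1) = 1 · 24 = 24
  d = 5: Id(5) · φ(35/5) = 5 · 6 = 30
  d = 7: Id(7) · φ(35/7) = 7 · 4 = 28
  d = 35: Id(35) · φ(35/35) = 35 · 1 = 35
Summing: (Id * φ)(35) = 24 + 30 + 28 + 35 = 117.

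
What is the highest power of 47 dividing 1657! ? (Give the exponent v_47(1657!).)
v_47(1657!) = 35

Legendre's formula: v_p(n!) = Σ_{k ≥ 1} ⌊n / p^k⌋. For p = 47, n = 1657, the terms are:
  ⌊1657/47^1⌋ = ⌊1657/47⌋ = 35
(the next term ⌊1657/47^2⌋ = 0, terminating the sum). Summing: v_47(1657!) = 35 = 35.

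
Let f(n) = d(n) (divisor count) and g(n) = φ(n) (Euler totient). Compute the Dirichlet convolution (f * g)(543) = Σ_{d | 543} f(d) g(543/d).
(d * φ)(543) = 728

Divisors of 543: [1, 3, 181, 543]. For each d | 543:
  d = 1: d(1) · φ(543/1) = 1 · 360 = 360
  d = 3: d(3) · φ(543/3) = 2 · 180 = 360
  d = 181: d(181) · φ(543/181) = 2 · 2 = 4
  d = 543: d(543) · φ(543/543) = 4 · 1 = 4
Summing: (d * φ)(543) = 360 + 360 + 4 + 4 = 728.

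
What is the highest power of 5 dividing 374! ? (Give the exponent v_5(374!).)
v_5(374!) = 90

Legendre's formula: v_p(n!) = Σ_{k ≥ 1} ⌊n / p^k⌋. For p = 5, n = 374, the terms are:
  ⌊374/5^1⌋ = ⌊374/5⌋ = 74
  ⌊374/5^2⌋ = ⌊374/25⌋ = 14
  ⌊374/5^3⌋ = ⌊374/125⌋ = 2
(the next term ⌊374/5^4⌋ = 0, terminating the sum). Summing: v_5(374!) = 74 + 14 + 2 = 90.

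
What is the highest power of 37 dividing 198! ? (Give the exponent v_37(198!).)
v_37(198!) = 5

Legendre's formula: v_p(n!) = Σ_{k ≥ 1} ⌊n / p^k⌋. For p = 37, n = 198, the terms are:
  ⌊198/37^1⌋ = ⌊198/37⌋ = 5
(the next term ⌊198/37^2⌋ = 0, terminating the sum). Summing: v_37(198!) = 5 = 5.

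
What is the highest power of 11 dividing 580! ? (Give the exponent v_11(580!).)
v_11(580!) = 56

Legendre's formula: v_p(n!) = Σ_{k ≥ 1} ⌊n / p^k⌋. For p = 11, n = 580, the terms are:
  ⌊580/11^1⌋ = ⌊580/11⌋ = 52
  ⌊580/11^2⌋ = ⌊580/121⌋ = 4
(the next term ⌊580/11^3⌋ = 0, terminating the sum). Summing: v_11(580!) = 52 + 4 = 56.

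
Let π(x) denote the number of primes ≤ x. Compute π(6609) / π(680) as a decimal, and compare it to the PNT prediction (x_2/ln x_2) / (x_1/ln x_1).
π(6609)/π(680) = 854/123 ≈ 6.9431;  PNT prediction ≈ 7.2064.

π(680) = 123 and π(6609) = 854, so π(6609)/π(680) ≈ 6.9431. The PNT-predicted ratio is (6609/ln(6609)) / (680/ln(680)) ≈ 7.2064. The two agree to within a few percent, as expected.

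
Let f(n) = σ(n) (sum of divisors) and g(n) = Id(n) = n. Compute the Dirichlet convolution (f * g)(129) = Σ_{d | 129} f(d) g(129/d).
(σ * Id)(129) = 609

Divisors of 129: [1, 3, 43, 129]. For each d | 129:
  d = 1: σ(1) · Id(129/1) = 1 · 129 = 129
  d = 3: σ(3) · Id(129/3) = 4 · 43 = 172
  d = 43: σ(43) · Id(129/43) = 44 · 3 = 132
  d = 129: σ(129) · Id(129/129) = 176 · 1 = 176
Summing: (σ * Id)(129) = 129 + 172 + 132 + 176 = 609.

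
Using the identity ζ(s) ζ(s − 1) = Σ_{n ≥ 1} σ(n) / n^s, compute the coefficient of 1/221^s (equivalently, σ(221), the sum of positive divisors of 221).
σ(221) = 252

In the product (Σ m^0/m^s)(Σ k / k^s) = Σ (Σ_{d | n} d) / n^s, the coefficient of 1/n^s is σ(n) = Σ_{d | n} d. For n = 221, divisors are [1, 13, 17, 221]; summing: σ(221) = 252.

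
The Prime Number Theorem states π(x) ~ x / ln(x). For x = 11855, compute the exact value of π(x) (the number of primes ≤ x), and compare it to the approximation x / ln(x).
π(11855) = 1421;  x/ln(x) ≈ 1263.79;  relative error ≈ 11.06%.

Directly count primes up to 11855: π(11855) = 1421. The PNT approximation gives 11855/ln(11855) ≈ 11855/9.38050 ≈ 1263.79. Relative error (π(x) − x/ln(x)) / π(x) ≈ 11.06%; the approximation is known to undercount slightly (Li(x) is a better estimate).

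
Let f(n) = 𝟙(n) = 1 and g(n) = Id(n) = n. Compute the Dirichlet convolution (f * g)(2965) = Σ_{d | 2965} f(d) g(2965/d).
(𝟙 * Id)(2965) = 3564

Divisors of 2965: [1, 5, 593, 2965]. For each d | 2965:
  d = 1: 𝟙(1) · Id(2965/1) = 1 · 2965 = 2965
  d = 5: 𝟙(5) · Id(2965/5) = 1 · 593 = 593
  d = 593: 𝟙(593) · Id(2965/593) = 1 · 5 = 5
  d = 2965: 𝟙(2965) · Id(2965/2965) = 1 · 1 = 1
Summing: (𝟙 * Id)(2965) = 2965 + 593 + 5 + 1 = 3564.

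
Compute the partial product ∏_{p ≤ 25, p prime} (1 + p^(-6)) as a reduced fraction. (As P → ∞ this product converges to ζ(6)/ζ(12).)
∏ = 1528148900144746288585670319214284020/1502467574555591484127420211226932553

The primes p ≤ 25 are [2, 3, 5, 7, 11, 13, 17, 19, 23]. For each, (1 + 1/p^6) = (p^6 + 1)/p^6. Multiplying these fractions over p ∈ [2, 3, 5, 7, 11, 13, 17, 19, 23] gives 1528148900144746288585670319214284020/1502467574555591484127420211226932553. (In the limit P → ∞ this tends to ζ(6)/ζ(12).)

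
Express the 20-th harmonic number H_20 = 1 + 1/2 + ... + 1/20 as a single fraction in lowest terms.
H_20 = 55835135/15519504

Direct summation: H_20 = 1 + 1/2 + ... + 1/20. The least common denominator is lcm(1, ..., 20) = 232792560; over this denominator the numerator is 232792560 + 116396280 + 77597520 + 58198140 + 46558512 + 38798760 + 33256080 + 29099070 + 25865840 + 23279256 + 21162960 + 19399380 + 17907120 + 16628040 + 15519504 + 14549535 + 13693680 + 12932920 + 12252240 + 11639628 = 837527025, so H_20 = 837527025/232792560; reducing by gcd(837527025, 232792560) = 15 gives 55835135/15519504 ≈ 3.59774. (The PNT-adjacent estimate ln(20) + γ ≈ 3.57295 matches within O(1/n).)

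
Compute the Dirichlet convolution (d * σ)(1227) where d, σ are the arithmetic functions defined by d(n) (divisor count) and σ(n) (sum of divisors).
(d * σ)(1227) = 2472

Divisors of 1227: [1, 3, 409, 1227]. For each d | 1227:
  d = 1: d(1) · σ(1227/1) = 1 · 1640 = 1640
  d = 3: d(3) · σ(1227/3) = 2 · 410 = 820
  d = 409: d(409) · σ(1227/409) = 2 · 4 = 8
  d = 1227: d(1227) · σ(1227/1227) = 4 · 1 = 4
Summing: (d * σ)(1227) = 1640 + 820 + 8 + 4 = 2472.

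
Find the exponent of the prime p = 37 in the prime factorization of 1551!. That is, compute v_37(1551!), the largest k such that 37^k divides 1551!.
v_37(1551!) = 42

Legendre's formula: v_p(n!) = Σ_{k ≥ 1} ⌊n / p^k⌋. For p = 37, n = 1551, the terms are:
  ⌊1551/37^1⌋ = ⌊1551/37⌋ = 41
  ⌊1551/37^2⌋ = ⌊1551/1369⌋ = 1
(the next term ⌊1551/37^3⌋ = 0, terminating the sum). Summing: v_37(1551!) = 41 + 1 = 42.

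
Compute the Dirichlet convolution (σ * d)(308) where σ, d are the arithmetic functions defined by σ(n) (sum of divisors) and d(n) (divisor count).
(σ * d)(308) = 2240

Divisors of 308: [1, 2, 4, 7, 11, 14, 22, 28, 44, 77, 154, 308]. For each d | 308:
  d = 1: σ(1) · d(308/1) = 1 · 12 = 12
  d = 2: σ(2) · d(308/2) = 3 · 8 = 24
  d = 4: σ(4) · d(308/4) = 7 · 4 = 28
  d = 7: σ(7) · d(308/7) = 8 · 6 = 48
  d = 11: σ(11) · d(308/11) = 12 · 6 = 72
  d = 14: σ(14) · d(308/14) = 24 · 4 = 96
  d = 22: σ(22) · d(308/22) = 36 · 4 = 144
  d = 28: σ(28) · d(308/28) = 56 · 2 = 112
  d = 44: σ(44) · d(308/44) = 84 · 2 = 168
  d = 77: σ(77) · d(308/77) = 96 · 3 = 288
  d = 154: σ(154) · d(308/154) = 288 · 2 = 576
  d = 308: σ(308) · d(308/308) = 672 · 1 = 672
Summing: (σ * d)(308) = 12 + 24 + 28 + 48 + 72 + 96 + 144 + 112 + 168 + 288 + 576 + 672 = 2240.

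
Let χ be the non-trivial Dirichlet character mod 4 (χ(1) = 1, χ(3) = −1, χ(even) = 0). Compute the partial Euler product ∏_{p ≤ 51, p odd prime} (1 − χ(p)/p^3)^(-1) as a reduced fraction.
∏ = 5542372783760447569145696690995330585/5720007308274565543266215981884637184

The odd primes p ≤ 51 are [3, 5, 7, 11, 13, 17, 19, 23, 29, 31, 37, 41, 43, 47]. For each, χ(p) = 1 if p ≡ 1 mod 4, χ(p) = −1 if p ≡ 3 mod 4. Taking (1 − χ(p)/p^3)^(-1) = p^3/(p^3 − χ(p)): (1 − (-1)/3^3)^(-1) · (1 − (1)/5^3)^(-1) · (1 − (-1)/7^3)^(-1) · (1 − (-1)/11^3)^(-1) · (1 − (1)/13^3)^(-1) · (1 − (1)/17^3)^(-1) · (1 − (-1)/19^3)^(-1) · (1 − (-1)/23^3)^(-1) · (1 − (1)/29^3)^(-1) · (1 − (-1)/31^3)^(-1) · (1 − (1)/37^3)^(-1) · (1 − (1)/41^3)^(-1) · (1 − (-1)/43^3)^(-1) · (1 − (-1)/47^3)^(-1) = 5542372783760447569145696690995330585/5720007308274565543266215981884637184.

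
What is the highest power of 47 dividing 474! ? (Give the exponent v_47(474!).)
v_47(474!) = 10

Legendre's formula: v_p(n!) = Σ_{k ≥ 1} ⌊n / p^k⌋. For p = 47, n = 474, the terms are:
  ⌊474/47^1⌋ = ⌊474/47⌋ = 10
(the next term ⌊474/47^2⌋ = 0, terminating the sum). Summing: v_47(474!) = 10 = 10.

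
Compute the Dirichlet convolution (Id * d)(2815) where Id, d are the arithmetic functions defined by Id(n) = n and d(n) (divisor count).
(Id * d)(2815) = 3955

Divisors of 2815: [1, 5, 563, 2815]. For each d | 2815:
  d = 1: Id(1) · d(2815/1) = 1 · 4 = 4
  d = 5: Id(5) · d(2815/5) = 5 · 2 = 10
  d = 563: Id(563) · d(2815/563) = 563 · 2 = 1126
  d = 2815: Id(2815) · d(2815/2815) = 2815 · 1 = 2815
Summing: (Id * d)(2815) = 4 + 10 + 1126 + 2815 = 3955.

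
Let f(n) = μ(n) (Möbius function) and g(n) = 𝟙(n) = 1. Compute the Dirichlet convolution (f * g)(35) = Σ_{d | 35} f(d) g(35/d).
(μ * 𝟙)(35) = 0

Divisors of 35: [1, 5, 7, 35]. For each d | 35:
  d = 1: μ(1) · 𝟙(35/1) = 1 · 1 = 1
  d = 5: μ(5) · 𝟙(35/5) = -1 · 1 = -1
  d = 7: μ(7) · 𝟙(35/7) = -1 · 1 = -1
  d = 35: μ(35) · 𝟙(35/35) = 1 · 1 = 1
Summing: (μ * 𝟙)(35) = 1 + -1 + -1 + 1 = 0.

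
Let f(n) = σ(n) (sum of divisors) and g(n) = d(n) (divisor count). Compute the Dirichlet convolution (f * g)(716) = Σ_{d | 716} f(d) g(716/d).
(σ * d)(716) = 2912

Divisors of 716: [1, 2, 4, 179, 358, 716]. For each d | 716:
  d = 1: σ(1) · d(716/1) = 1 · 6 = 6
  d = 2: σ(2) · d(716/2) = 3 · 4 = 12
  d = 4: σ(4) · d(716/4) = 7 · 2 = 14
  d = 179: σ(179) · d(716/179) = 180 · 3 = 540
  d = 358: σ(358) · d(716/358) = 540 · 2 = 1080
  d = 716: σ(716) · d(716/716) = 1260 · 1 = 1260
Summing: (σ * d)(716) = 6 + 12 + 14 + 540 + 1080 + 1260 = 2912.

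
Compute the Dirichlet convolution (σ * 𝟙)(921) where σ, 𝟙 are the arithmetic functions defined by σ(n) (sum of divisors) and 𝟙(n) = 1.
(σ * 𝟙)(921) = 1545

Divisors of 921: [1, 3, 307, 921]. For each d | 921:
  d = 1: σ(1) · 𝟙(921/1) = 1 · 1 = 1
  d = 3: σ(3) · 𝟙(921/3) = 4 · 1 = 4
  d = 307: σ(307) · 𝟙(921/307) = 308 · 1 = 308
  d = 921: σ(921) · 𝟙(921/921) = 1232 · 1 = 1232
Summing: (σ * 𝟙)(921) = 1 + 4 + 308 + 1232 = 1545.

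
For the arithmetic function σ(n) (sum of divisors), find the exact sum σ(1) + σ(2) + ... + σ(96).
Σ_{n ≤ 96} σ(n) = 7657

Compute σ(n) for each 1 ≤ n ≤ 96: σ(1) = 1, σ(2) = 3, σ(3) = 4, σ(4) = 7, σ(5) = 6, σ(6) = 12, σ(7) = 8, σ(8) = 15, σ(9) = 13, σ(10) = 18, σ(11) = 12, σ(12) = 28, σ(13) = 14, σ(14) = 24, σ(15) = 24, σ(16) = 31, σ(17) = 18, σ(18) = 39, σ(19) = 20, σ(20) = 42, σ(21) = 32, σ(22) = 36, σ(23) = 24, σ(24) = 60, σ(25) = 31, σ(26) = 42, σ(27) = 40, σ(28) = 56, σ(29) = 30, σ(30) = 72, σ(31) = 32, σ(32) = 63, σ(33) = 48, σ(34) = 54, σ(35) = 48, σ(36) = 91, σ(37) = 38, σ(38) = 60, σ(39) = 56, σ(40) = 90, σ(41) = 42, σ(42) = 96, σ(43) = 44, σ(44) = 84, σ(45) = 78, σ(46) = 72, σ(47) = 48, σ(48) = 124, σ(49) = 57, σ(50) = 93, σ(51) = 72, σ(52) = 98, σ(53) = 54, σ(54) = 120, σ(55) = 72, σ(56) = 120, σ(57) = 80, σ(58) = 90, σ(59) = 60, σ(60) = 168, σ(61) = 62, σ(62) = 96, σ(63) = 104, σ(64) = 127, σ(65) = 84, σ(66) = 144, σ(67) = 68, σ(68) = 126, σ(69) = 96, σ(70) = 144, σ(71) = 72, σ(72) = 195, σ(73) = 74, σ(74) = 114, σ(75) = 124, σ(76) = 140, σ(77) = 96, σ(78) = 168, σ(79) = 80, σ(80) = 186, σ(81) = 121, σ(82) = 126, σ(83) = 84, σ(84) = 224, σ(85) = 108, σ(86) = 132, σ(87) = 120, σ(88) = 180, σ(89) = 90, σ(90) = 234, σ(91) = 112, σ(92) = 168, σ(93) = 128, σ(94) = 144, σ(95) = 120, σ(96) = 252. Summing all 96 values: 7657. (Average order: Σ_{n ≤ x} σ(n) ~ (π²/12) x². For x = 96, (π²/12)·96² ≈ 7579.86.)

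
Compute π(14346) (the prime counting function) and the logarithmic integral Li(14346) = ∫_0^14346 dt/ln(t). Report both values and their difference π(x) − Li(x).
π(14346) = 1682;  Li(14346) ≈ 1708.45;  π(x) − Li(x) ≈ -26.45.

Direct count of primes ≤ 14346 gives π(14346) = 1682. Numerical evaluation of the logarithmic integral gives Li(14346) ≈ 1708.45. The difference π(x) − Li(x) ≈ -26.45 is typically negative for small/moderate x (Li(x) overestimates), though Littlewood's theorem shows this sign changes infinitely often.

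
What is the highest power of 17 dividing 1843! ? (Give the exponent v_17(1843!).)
v_17(1843!) = 114

Legendre's formula: v_p(n!) = Σ_{k ≥ 1} ⌊n / p^k⌋. For p = 17, n = 1843, the terms are:
  ⌊1843/17^1⌋ = ⌊1843/17⌋ = 108
  ⌊1843/17^2⌋ = ⌊1843/289⌋ = 6
(the next term ⌊1843/17^3⌋ = 0, terminating the sum). Summing: v_17(1843!) = 108 + 6 = 114.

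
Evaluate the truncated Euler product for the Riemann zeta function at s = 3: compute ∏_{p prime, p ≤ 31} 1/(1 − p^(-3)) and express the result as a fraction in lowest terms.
∏ = 209363023479599225665/174187638420315512832

The primes p ≤ 31 are [2, 3, 5, 7, 11, 13, 17, 19, 23, 29, 31]. For each prime, (1 − 1/p^3)^(-1) = p^3 / (p^3 − 1). The product is (1 − 1/2^3)^(-1), (1 − 1/3^3)^(-1), (1 − 1/5^3)^(-1), (1 − 1/7^3)^(-1), (1 − 1/11^3)^(-1), (1 − 1/13^3)^(-1), (1 − 1/17^3)^(-1), (1 − 1/19^3)^(-1), (1 − 1/23^3)^(-1), (1 − 1/29^3)^(-1), (1 − 1/31^3)^(-1) = ∏ p^3 / (p^3 − 1) = 209363023479599225665/174187638420315512832.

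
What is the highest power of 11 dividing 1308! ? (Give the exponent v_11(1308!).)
v_11(1308!) = 128

Legendre's formula: v_p(n!) = Σ_{k ≥ 1} ⌊n / p^k⌋. For p = 11, n = 1308, the terms are:
  ⌊1308/11^1⌋ = ⌊1308/11⌋ = 118
  ⌊1308/11^2⌋ = ⌊1308/121⌋ = 10
(the next term ⌊1308/11^3⌋ = 0, terminating the sum). Summing: v_11(1308!) = 118 + 10 = 128.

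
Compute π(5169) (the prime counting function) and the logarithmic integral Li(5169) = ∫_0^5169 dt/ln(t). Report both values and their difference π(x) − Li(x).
π(5169) = 688;  Li(5169) ≈ 704.08;  π(x) − Li(x) ≈ -16.08.

Direct count of primes ≤ 5169 gives π(5169) = 688. Numerical evaluation of the logarithmic integral gives Li(5169) ≈ 704.08. The difference π(x) − Li(x) ≈ -16.08 is typically negative for small/moderate x (Li(x) overestimates), though Littlewood's theorem shows this sign changes infinitely often.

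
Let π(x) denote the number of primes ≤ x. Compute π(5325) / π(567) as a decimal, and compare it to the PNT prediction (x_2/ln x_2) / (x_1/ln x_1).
π(5325)/π(567) = 705/103 ≈ 6.8447;  PNT prediction ≈ 6.9399.

π(567) = 103 and π(5325) = 705, so π(5325)/π(567) ≈ 6.8447. The PNT-predicted ratio is (5325/ln(5325)) / (567/ln(567)) ≈ 6.9399. The two agree to within a few percent, as expected.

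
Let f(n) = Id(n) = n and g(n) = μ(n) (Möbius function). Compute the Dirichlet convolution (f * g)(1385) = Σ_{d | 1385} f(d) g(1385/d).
(Id * μ)(1385) = 1104

Divisors of 1385: [1, 5, 277, 1385]. For each d | 1385:
  d = 1: Id(1) · μ(1385/1) = 1 · 1 = 1
  d = 5: Id(5) · μ(1385/5) = 5 · -1 = -5
  d = 277: Id(277) · μ(1385/277) = 277 · -1 = -277
  d = 1385: Id(1385) · μ(1385/1385) = 1385 · 1 = 1385
Summing: (Id * μ)(1385) = 1 + -5 + -277 + 1385 = 1104.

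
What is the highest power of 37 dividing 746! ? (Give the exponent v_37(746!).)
v_37(746!) = 20

Legendre's formula: v_p(n!) = Σ_{k ≥ 1} ⌊n / p^k⌋. For p = 37, n = 746, the terms are:
  ⌊746/37^1⌋ = ⌊746/37⌋ = 20
(the next term ⌊746/37^2⌋ = 0, terminating the sum). Summing: v_37(746!) = 20 = 20.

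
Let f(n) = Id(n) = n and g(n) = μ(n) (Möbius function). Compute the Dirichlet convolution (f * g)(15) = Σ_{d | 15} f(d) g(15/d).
(Id * μ)(15) = 8

Divisors of 15: [1, 3, 5, 15]. For each d | 15:
  d = 1: Id(1) · μ(15/1) = 1 · 1 = 1
  d = 3: Id(3) · μ(15/3) = 3 · -1 = -3
  d = 5: Id(5) · μ(15/5) = 5 · -1 = -5
  d = 15: Id(15) · μ(15/15) = 15 · 1 = 15
Summing: (Id * μ)(15) = 1 + -3 + -5 + 15 = 8.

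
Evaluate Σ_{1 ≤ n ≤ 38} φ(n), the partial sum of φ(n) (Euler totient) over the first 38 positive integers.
Σ_{n ≤ 38} φ(n) = 450

Compute φ(n) for each 1 ≤ n ≤ 38: φ(1) = 1, φ(2) = 1, φ(3) = 2, φ(4) = 2, φ(5) = 4, φ(6) = 2, φ(7) = 6, φ(8) = 4, φ(9) = 6, φ(10) = 4, φ(11) = 10, φ(12) = 4, φ(13) = 12, φ(14) = 6, φ(15) = 8, φ(16) = 8, φ(17) = 16, φ(18) = 6, φ(19) = 18, φ(20) = 8, φ(21) = 12, φ(22) = 10, φ(23) = 22, φ(24) = 8, φ(25) = 20, φ(26) = 12, φ(27) = 18, φ(28) = 12, φ(29) = 28, φ(30) = 8, φ(31) = 30, φ(32) = 16, φ(33) = 20, φ(34) = 16, φ(35) = 24, φ(36) = 12, φ(37) = 36, φ(38) = 18. Summing all 38 values: 450. (Average order: Σ_{n ≤ x} φ(n) ~ (3/π²) x². For x = 38, (3/π²)·38² ≈ 438.92.)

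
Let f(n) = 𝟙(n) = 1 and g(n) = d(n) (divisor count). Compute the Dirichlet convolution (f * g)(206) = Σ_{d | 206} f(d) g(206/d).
(𝟙 * d)(206) = 9

Divisors of 206: [1, 2, 103, 206]. For each d | 206:
  d = 1: 𝟙(1) · d(206/1) = 1 · 4 = 4
  d = 2: 𝟙(2) · d(206/2) = 1 · 2 = 2
  d = 103: 𝟙(103) · d(206/103) = 1 · 2 = 2
  d = 206: 𝟙(206) · d(206/206) = 1 · 1 = 1
Summing: (𝟙 * d)(206) = 4 + 2 + 2 + 1 = 9.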